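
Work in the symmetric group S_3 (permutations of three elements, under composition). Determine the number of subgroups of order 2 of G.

|G| = 6 and 2 | 6, so subgroups of order 2 are possible by Lagrange.
The subgroups of order 2 are: {e, (1 2)}; {e, (1 3)}; {e, (2 3)}.
So G has 3 subgroups of order 2.

3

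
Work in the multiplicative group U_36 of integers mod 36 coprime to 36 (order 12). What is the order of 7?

6

Compute successive powers of 7 mod 36: 7, 13, 19, 25, 31, 1; 7^6 ≡ 1 (mod 36).
So |⟨7⟩| = 6.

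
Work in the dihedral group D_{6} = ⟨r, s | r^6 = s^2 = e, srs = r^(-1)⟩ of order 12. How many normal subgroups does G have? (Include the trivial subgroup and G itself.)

G has 16 subgroups. Checking conjugation-invariance by order — order 1: 1/1 normal; order 2: 1/7 normal; order 3: 1/1 normal; order 4: 0/3 normal; order 6: 3/3 normal; order 12: 1/1 normal.
Total normal subgroups: 7.

7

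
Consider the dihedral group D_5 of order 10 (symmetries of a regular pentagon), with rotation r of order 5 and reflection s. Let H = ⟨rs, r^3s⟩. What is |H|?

|⟨rs⟩| = 2 and |⟨r^3s⟩| = 2, so |H| is a multiple of lcm(2, 2) = 2 and divides |G| = 10.
Closing {rs, r^3s} under the group operation gives all of G, so |H| = 10.

10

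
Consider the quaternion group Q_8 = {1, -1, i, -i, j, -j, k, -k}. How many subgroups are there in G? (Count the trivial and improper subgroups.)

6

|G| = 8, so by Lagrange every subgroup order divides 8. Divisors: 1, 2, 4, 8.
Subgroups by order — order 1: 1; order 2: 1; order 4: 3; order 8: 1.
Total: 1 + 1 + 3 + 1 = 6.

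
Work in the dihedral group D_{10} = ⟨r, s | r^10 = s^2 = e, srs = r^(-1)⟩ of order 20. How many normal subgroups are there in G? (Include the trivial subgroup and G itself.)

7

G has 22 subgroups. Checking conjugation-invariance by order — order 1: 1/1 normal; order 2: 1/11 normal; order 4: 0/5 normal; order 5: 1/1 normal; order 10: 3/3 normal; order 20: 1/1 normal.
Total normal subgroups: 7.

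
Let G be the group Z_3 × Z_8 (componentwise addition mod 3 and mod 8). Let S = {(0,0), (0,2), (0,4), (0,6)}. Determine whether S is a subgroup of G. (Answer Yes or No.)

Yes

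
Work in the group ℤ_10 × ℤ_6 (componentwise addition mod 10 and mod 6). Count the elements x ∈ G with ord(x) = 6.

6

An element (a,b) has order lcm(ord(a), ord(b)); count pairs with lcm equal to 6.
Enumerating gives 6 such elements.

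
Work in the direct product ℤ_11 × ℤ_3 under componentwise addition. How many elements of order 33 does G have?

20

An element (a,b) has order lcm(ord(a), ord(b)); count pairs with lcm equal to 33.
Enumerating gives 20 such elements.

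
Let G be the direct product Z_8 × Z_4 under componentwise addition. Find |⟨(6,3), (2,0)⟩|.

|⟨(6,3)⟩| = 4 and |⟨(2,0)⟩| = 4, so |H| is a multiple of lcm(4, 4) = 4 and divides |G| = 32.
Closing under the operation: H = {(0,0), (0,1), (0,2), (0,3), (2,0), (2,1), (2,2), (2,3), (4,0), (4,1), (4,2), (4,3), (6,0), (6,1), (6,2), (6,3)}, so |H| = 16.

16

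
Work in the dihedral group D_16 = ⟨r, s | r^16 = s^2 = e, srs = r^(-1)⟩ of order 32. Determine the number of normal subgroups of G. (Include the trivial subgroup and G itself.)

G has 36 subgroups. Checking conjugation-invariance by order — order 1: 1/1 normal; order 2: 1/17 normal; order 4: 1/9 normal; order 8: 1/5 normal; order 16: 3/3 normal; order 32: 1/1 normal.
Total normal subgroups: 8.

8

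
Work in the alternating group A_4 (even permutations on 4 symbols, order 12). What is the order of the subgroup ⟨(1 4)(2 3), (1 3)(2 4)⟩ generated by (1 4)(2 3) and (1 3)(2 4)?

4

|⟨(1 4)(2 3)⟩| = 2 and |⟨(1 3)(2 4)⟩| = 2, so |H| is a multiple of lcm(2, 2) = 2 and divides |G| = 12.
Closing under the operation: H = {e, (1 2)(3 4), (1 3)(2 4), (1 4)(2 3)}, so |H| = 4.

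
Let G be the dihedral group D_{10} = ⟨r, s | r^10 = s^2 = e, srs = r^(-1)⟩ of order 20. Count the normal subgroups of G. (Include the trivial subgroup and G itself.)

7

G has 22 subgroups. Checking conjugation-invariance by order — order 1: 1/1 normal; order 2: 1/11 normal; order 4: 0/5 normal; order 5: 1/1 normal; order 10: 3/3 normal; order 20: 1/1 normal.
Total normal subgroups: 7.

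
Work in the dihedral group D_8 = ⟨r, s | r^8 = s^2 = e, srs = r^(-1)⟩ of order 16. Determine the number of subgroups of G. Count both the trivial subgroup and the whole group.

|G| = 16, so by Lagrange every subgroup order divides 16. Divisors: 1, 2, 4, 8, 16.
Subgroups by order — order 1: 1; order 2: 9; order 4: 5; order 8: 3; order 16: 1.
Total: 1 + 9 + 5 + 3 + 1 = 19.

19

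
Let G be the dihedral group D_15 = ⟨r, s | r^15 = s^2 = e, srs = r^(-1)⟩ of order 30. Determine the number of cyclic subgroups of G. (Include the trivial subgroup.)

Each element a generates a cyclic subgroup ⟨a⟩; distinct elements may generate the same one (a cyclic group of order d has φ(d) generators).
Cyclic subgroups by order — order 1: 1; order 2: 15; order 3: 1; order 5: 1; order 15: 1.
Total: 19.

19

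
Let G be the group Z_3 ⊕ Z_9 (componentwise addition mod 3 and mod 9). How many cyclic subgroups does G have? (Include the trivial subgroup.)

8

Group the elements of G by the cyclic subgroup they generate; each cyclic subgroup of order d accounts for φ(d) elements.
Cyclic subgroups by order — order 1: 1; order 3: 4; order 9: 3.
Total: 8.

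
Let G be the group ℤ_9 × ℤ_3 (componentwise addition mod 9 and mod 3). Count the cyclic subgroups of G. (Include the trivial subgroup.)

8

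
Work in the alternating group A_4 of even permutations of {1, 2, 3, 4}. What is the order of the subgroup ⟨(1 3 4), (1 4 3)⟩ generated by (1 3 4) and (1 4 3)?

3

|⟨(1 3 4)⟩| = 3 and |⟨(1 4 3)⟩| = 3, so |H| is a multiple of lcm(3, 3) = 3 and divides |G| = 12.
Closing under the operation: H = {e, (1 3 4), (1 4 3)}, so |H| = 3.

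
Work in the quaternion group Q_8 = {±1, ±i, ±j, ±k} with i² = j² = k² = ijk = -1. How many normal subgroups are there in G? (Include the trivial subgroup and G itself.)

6

G has 6 subgroups. Checking conjugation-invariance by order — order 1: 1/1 normal; order 2: 1/1 normal; order 4: 3/3 normal; order 8: 1/1 normal.
Total normal subgroups: 6.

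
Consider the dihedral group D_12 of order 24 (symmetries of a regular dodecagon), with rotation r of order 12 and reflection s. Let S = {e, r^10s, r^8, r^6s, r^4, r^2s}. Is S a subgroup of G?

|S| = 6 divides |G| = 24, consistent with Lagrange.
S contains the identity, every element's inverse is in S, and S is closed under ·: it is a subgroup.

Yes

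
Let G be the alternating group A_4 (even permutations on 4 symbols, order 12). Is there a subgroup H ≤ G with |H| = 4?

4 | 12. A subgroup of order 4 is {e, (1 2)(3 4), (1 3)(2 4), (1 4)(2 3)}.

Yes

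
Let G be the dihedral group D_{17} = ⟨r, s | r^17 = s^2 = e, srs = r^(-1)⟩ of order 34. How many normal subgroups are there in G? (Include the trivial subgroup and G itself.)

3

G has 20 subgroups. Checking conjugation-invariance by order — order 1: 1/1 normal; order 2: 0/17 normal; order 17: 1/1 normal; order 34: 1/1 normal.
Total normal subgroups: 3.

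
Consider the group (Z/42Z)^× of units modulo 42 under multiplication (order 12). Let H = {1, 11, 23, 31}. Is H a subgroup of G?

No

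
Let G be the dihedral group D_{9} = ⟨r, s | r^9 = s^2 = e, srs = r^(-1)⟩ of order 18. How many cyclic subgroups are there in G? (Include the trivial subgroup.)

Group the elements of G by the cyclic subgroup they generate; each cyclic subgroup of order d accounts for φ(d) elements.
Cyclic subgroups by order — order 1: 1; order 2: 9; order 3: 1; order 9: 1.
Total: 12.

12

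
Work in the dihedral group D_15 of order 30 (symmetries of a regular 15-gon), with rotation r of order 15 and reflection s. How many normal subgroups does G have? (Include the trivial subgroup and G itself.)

5

G has 28 subgroups. Checking conjugation-invariance by order — order 1: 1/1 normal; order 2: 0/15 normal; order 3: 1/1 normal; order 5: 1/1 normal; order 6: 0/5 normal; order 10: 0/3 normal; order 15: 1/1 normal; order 30: 1/1 normal.
Total normal subgroups: 5.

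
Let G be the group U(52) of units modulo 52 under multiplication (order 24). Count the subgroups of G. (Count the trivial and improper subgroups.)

16

|G| = 24, so by Lagrange every subgroup order divides 24. Divisors: 1, 2, 3, 4, 6, 8, 12, 24.
Subgroups by order — order 1: 1; order 2: 3; order 3: 1; order 4: 3; order 6: 3; order 8: 1; order 12: 3; order 24: 1.
Total: 1 + 3 + 1 + 3 + 3 + 1 + 3 + 1 = 16.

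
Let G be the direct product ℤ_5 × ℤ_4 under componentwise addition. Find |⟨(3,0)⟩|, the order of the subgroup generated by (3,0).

5

The order of (3,0) in Z_5 × Z_4 is lcm(ord(3) in Z_5, ord(0) in Z_4).
ord(3) = 5 and ord(0) = 1, so |⟨(3,0)⟩| = lcm(5, 1) = 5.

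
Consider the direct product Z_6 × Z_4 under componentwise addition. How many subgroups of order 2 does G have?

|G| = 24 and 2 | 24, so subgroups of order 2 are possible by Lagrange.
The subgroups of order 2 are: {(0,0), (0,2)}; {(0,0), (3,0)}; {(0,0), (3,2)}.
So G has 3 subgroups of order 2.

3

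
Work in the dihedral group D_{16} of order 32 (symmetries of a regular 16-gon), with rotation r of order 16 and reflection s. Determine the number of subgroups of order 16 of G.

|G| = 32 and 16 | 32, so subgroups of order 16 are possible by Lagrange.
The subgroups of order 16 are: {e, r, r^2, r^3, r^4, r^5, r^6, r^7, r^8, r^9, r^10, r^11, r^12, r^13, r^14, r^15}; {e, r^2, r^4, r^6, r^8, r^10, r^12, r^14, s, r^2s, r^4s, r^6s, r^8s, r^10s, r^12s, r^14s}; {e, r^2, r^4, r^6, r^8, r^10, r^12, r^14, rs, r^3s, r^5s, r^7s, r^9s, r^11s, r^13s, r^15s}.
So G has 3 subgroups of order 16.

3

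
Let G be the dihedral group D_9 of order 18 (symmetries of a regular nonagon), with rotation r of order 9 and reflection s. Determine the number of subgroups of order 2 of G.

9

|G| = 18 and 2 | 18, so subgroups of order 2 are possible by Lagrange.
The subgroups of order 2 are: {e, r^2s}; {e, r^3s}; {e, r^4s}; {e, r^5s}; … (9 in all).
So G has 9 subgroups of order 2.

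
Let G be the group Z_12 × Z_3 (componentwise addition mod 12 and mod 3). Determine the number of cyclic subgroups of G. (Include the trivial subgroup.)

15

Group the elements of G by the cyclic subgroup they generate; each cyclic subgroup of order d accounts for φ(d) elements.
Cyclic subgroups by order — order 1: 1; order 2: 1; order 3: 4; order 4: 1; order 6: 4; order 12: 4.
Total: 15.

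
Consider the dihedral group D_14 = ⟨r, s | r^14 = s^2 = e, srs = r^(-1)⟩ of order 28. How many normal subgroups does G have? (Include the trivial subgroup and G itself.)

7

G has 28 subgroups. Checking conjugation-invariance by order — order 1: 1/1 normal; order 2: 1/15 normal; order 4: 0/7 normal; order 7: 1/1 normal; order 14: 3/3 normal; order 28: 1/1 normal.
Total normal subgroups: 7.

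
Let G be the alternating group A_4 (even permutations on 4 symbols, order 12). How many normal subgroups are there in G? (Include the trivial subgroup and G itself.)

3

G has 10 subgroups. Checking conjugation-invariance by order — order 1: 1/1 normal; order 2: 0/3 normal; order 3: 0/4 normal; order 4: 1/1 normal; order 12: 1/1 normal.
Total normal subgroups: 3.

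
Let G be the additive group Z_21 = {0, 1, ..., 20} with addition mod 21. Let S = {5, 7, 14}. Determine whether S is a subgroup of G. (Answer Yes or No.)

The identity 0 ∉ S, so S is not a subgroup.

No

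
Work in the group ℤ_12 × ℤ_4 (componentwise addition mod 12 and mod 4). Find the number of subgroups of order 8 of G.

3

|G| = 48 and 8 | 48, so subgroups of order 8 are possible by Lagrange.
The subgroups of order 8 are: {(0,0), (0,1), (0,2), (0,3), (6,0), (6,1), (6,2), (6,3)}; {(0,0), (0,2), (3,0), (3,2), (6,0), (6,2), (9,0), (9,2)}; {(0,0), (0,2), (3,1), (3,3), (6,0), (6,2), (9,1), (9,3)}.
So G has 3 subgroups of order 8.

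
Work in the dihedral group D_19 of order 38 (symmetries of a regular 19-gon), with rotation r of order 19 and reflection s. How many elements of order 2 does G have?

Enumerating element orders in G gives 19 elements of order 2.

19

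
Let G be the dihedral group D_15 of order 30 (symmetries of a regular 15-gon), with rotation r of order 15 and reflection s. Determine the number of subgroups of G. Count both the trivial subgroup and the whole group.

28

|G| = 30, so by Lagrange every subgroup order divides 30. Divisors: 1, 2, 3, 5, 6, 10, 15, 30.
Subgroups by order — order 1: 1; order 2: 15; order 3: 1; order 5: 1; order 6: 5; order 10: 3; order 15: 1; order 30: 1.
Total: 1 + 15 + 1 + 1 + 5 + 3 + 1 + 1 = 28.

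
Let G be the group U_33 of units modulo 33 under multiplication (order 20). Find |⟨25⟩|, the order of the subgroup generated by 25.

Compute successive powers of 25 mod 33: 25, 31, 16, 4, 1; 25^5 ≡ 1 (mod 33).
So |⟨25⟩| = 5.

5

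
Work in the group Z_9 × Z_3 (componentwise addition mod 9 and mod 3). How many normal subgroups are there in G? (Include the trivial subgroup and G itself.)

10

G is abelian, so every subgroup is normal.
G has 10 subgroups in total, hence 10 normal subgroups.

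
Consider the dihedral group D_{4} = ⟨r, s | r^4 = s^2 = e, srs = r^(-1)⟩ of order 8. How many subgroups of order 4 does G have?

3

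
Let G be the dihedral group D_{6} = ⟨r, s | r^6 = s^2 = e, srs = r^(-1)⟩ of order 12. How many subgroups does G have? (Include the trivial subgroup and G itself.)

16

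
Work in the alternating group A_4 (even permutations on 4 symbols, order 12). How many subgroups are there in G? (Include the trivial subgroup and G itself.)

10

|G| = 12, so by Lagrange every subgroup order divides 12. Divisors: 1, 2, 3, 4, 6, 12.
Subgroups by order — order 1: 1; order 2: 3; order 3: 4; order 4: 1; order 6: 0; order 12: 1.
Total: 1 + 3 + 4 + 1 + 0 + 1 = 10.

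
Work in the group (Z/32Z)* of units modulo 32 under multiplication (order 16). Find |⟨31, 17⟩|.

|⟨31⟩| = 2 and |⟨17⟩| = 2, so |H| is a multiple of lcm(2, 2) = 2 and divides |G| = 16.
Closing under the operation: H = {1, 15, 17, 31}, so |H| = 4.

4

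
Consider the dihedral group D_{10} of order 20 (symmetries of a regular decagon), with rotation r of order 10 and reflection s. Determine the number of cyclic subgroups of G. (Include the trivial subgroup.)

Group the elements of G by the cyclic subgroup they generate; each cyclic subgroup of order d accounts for φ(d) elements.
Cyclic subgroups by order — order 1: 1; order 2: 11; order 5: 1; order 10: 1.
Total: 14.

14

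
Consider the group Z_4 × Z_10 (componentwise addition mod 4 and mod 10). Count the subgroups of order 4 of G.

|G| = 40 and 4 | 40, so subgroups of order 4 are possible by Lagrange.
The subgroups of order 4 are: {(0,0), (0,5), (2,0), (2,5)}; {(0,0), (1,0), (2,0), (3,0)}; {(0,0), (1,5), (2,0), (3,5)}.
So G has 3 subgroups of order 4.

3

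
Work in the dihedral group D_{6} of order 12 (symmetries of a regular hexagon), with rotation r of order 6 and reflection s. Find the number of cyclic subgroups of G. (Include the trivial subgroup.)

A cyclic subgroup of order d is generated by each of its φ(d) elements of order d, so the cyclic subgroups of order d number (#elements of order d)/φ(d).
Cyclic subgroups by order — order 1: 1; order 2: 7; order 3: 1; order 6: 1.
Total: 10.

10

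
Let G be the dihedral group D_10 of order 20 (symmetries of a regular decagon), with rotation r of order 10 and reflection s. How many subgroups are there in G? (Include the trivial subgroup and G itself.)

22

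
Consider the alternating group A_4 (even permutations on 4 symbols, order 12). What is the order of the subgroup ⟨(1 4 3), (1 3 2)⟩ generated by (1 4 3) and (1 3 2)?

|⟨(1 4 3)⟩| = 3 and |⟨(1 3 2)⟩| = 3, so |H| is a multiple of lcm(3, 3) = 3 and divides |G| = 12.
Closing {(1 4 3), (1 3 2)} under the group operation gives all of G, so |H| = 12.

12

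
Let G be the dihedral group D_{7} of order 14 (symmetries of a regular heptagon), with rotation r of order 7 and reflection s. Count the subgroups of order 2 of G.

|G| = 14 and 2 | 14, so subgroups of order 2 are possible by Lagrange.
The subgroups of order 2 are: {e, r^2s}; {e, r^3s}; {e, r^4s}; {e, r^5s}; … (7 in all).
So G has 7 subgroups of order 2.

7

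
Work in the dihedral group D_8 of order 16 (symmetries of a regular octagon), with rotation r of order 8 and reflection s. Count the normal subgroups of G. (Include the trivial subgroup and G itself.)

7

G has 19 subgroups. Checking conjugation-invariance by order — order 1: 1/1 normal; order 2: 1/9 normal; order 4: 1/5 normal; order 8: 3/3 normal; order 16: 1/1 normal.
Total normal subgroups: 7.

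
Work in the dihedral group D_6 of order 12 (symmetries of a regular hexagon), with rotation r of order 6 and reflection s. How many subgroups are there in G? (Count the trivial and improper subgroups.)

16

|G| = 12, so by Lagrange every subgroup order divides 12. Divisors: 1, 2, 3, 4, 6, 12.
Subgroups by order — order 1: 1; order 2: 7; order 3: 1; order 4: 3; order 6: 3; order 12: 1.
Total: 1 + 7 + 1 + 3 + 3 + 1 = 16.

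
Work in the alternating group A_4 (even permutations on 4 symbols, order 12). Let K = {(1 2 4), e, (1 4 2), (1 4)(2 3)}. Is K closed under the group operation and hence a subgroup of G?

Closure fails: (1 2 4) ∘ (1 4)(2 3) = (2 3 4) ∉ K. So K is not a subgroup.

No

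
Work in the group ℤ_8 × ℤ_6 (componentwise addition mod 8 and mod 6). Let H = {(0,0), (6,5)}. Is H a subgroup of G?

No

(6,5) ∈ H but its inverse (2,1) ∉ H, so H is not a subgroup.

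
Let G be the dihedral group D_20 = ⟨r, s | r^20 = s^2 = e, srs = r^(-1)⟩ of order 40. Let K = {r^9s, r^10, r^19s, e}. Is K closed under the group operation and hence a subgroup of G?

Yes

|K| = 4 divides |G| = 40, consistent with Lagrange.
K contains the identity, every element's inverse is in K, and K is closed under ·: it is a subgroup.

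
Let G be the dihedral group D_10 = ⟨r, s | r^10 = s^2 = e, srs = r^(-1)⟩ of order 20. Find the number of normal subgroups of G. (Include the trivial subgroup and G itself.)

G has 22 subgroups. Checking conjugation-invariance by order — order 1: 1/1 normal; order 2: 1/11 normal; order 4: 0/5 normal; order 5: 1/1 normal; order 10: 3/3 normal; order 20: 1/1 normal.
Total normal subgroups: 7.

7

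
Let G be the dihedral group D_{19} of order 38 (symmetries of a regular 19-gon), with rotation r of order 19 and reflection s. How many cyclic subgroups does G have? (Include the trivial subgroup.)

Group the elements of G by the cyclic subgroup they generate; each cyclic subgroup of order d accounts for φ(d) elements.
Cyclic subgroups by order — order 1: 1; order 2: 19; order 19: 1.
Total: 21.

21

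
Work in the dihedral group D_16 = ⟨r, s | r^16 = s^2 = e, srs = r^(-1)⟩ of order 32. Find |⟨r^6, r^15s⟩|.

|⟨r^6⟩| = 8 and |⟨r^15s⟩| = 2, so |H| is a multiple of lcm(8, 2) = 8 and divides |G| = 32.
Closing under the operation: H = {e, r^2, r^4, r^6, r^8, r^10, r^12, r^14, rs, r^3s, r^5s, r^7s, r^9s, r^11s, r^13s, r^15s}, so |H| = 16.

16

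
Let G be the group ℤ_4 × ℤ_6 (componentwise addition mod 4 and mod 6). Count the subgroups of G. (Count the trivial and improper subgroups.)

|G| = 24, so by Lagrange every subgroup order divides 24. Divisors: 1, 2, 3, 4, 6, 8, 12, 24.
Subgroups by order — order 1: 1; order 2: 3; order 3: 1; order 4: 3; order 6: 3; order 8: 1; order 12: 3; order 24: 1.
Total: 1 + 3 + 1 + 3 + 3 + 1 + 3 + 1 = 16.

16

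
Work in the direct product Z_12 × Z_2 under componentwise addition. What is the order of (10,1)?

The order of (10,1) in Z_12 × Z_2 is lcm(ord(10) in Z_12, ord(1) in Z_2).
ord(10) = 6 and ord(1) = 2, so |⟨(10,1)⟩| = lcm(6, 2) = 6.

6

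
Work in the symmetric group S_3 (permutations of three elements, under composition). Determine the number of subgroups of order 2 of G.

|G| = 6 and 2 | 6, so subgroups of order 2 are possible by Lagrange.
The subgroups of order 2 are: {e, (1 2)}; {e, (1 3)}; {e, (2 3)}.
So G has 3 subgroups of order 2.

3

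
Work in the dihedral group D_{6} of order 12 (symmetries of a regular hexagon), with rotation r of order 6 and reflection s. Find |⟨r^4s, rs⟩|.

4

|⟨r^4s⟩| = 2 and |⟨rs⟩| = 2, so |H| is a multiple of lcm(2, 2) = 2 and divides |G| = 12.
Closing under the operation: H = {e, r^3, rs, r^4s}, so |H| = 4.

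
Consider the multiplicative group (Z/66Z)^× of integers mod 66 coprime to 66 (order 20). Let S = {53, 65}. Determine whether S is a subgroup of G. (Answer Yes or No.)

The identity 1 ∉ S, so S is not a subgroup.

No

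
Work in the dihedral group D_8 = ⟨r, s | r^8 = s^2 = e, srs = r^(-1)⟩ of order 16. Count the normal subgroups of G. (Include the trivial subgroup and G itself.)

G has 19 subgroups. Checking conjugation-invariance by order — order 1: 1/1 normal; order 2: 1/9 normal; order 4: 1/5 normal; order 8: 3/3 normal; order 16: 1/1 normal.
Total normal subgroups: 7.

7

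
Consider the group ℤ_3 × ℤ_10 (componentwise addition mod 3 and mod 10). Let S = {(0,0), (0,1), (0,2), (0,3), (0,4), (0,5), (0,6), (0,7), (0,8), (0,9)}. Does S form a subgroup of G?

|S| = 10 divides |G| = 30, consistent with Lagrange.
S contains the identity, every element's inverse is in S, and S is closed under +: it is a subgroup.
In fact S = ⟨(0,1)⟩.

Yes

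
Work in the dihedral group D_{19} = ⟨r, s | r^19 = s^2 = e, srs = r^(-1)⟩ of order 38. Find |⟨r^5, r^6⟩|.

19

|⟨r^5⟩| = 19 and |⟨r^6⟩| = 19, so |H| is a multiple of lcm(19, 19) = 19 and divides |G| = 38.
Closing under the operation: H = {e, r, r^2, r^3, r^4, r^5, r^6, r^7, r^8, r^9, r^10, r^11, r^12, r^13, r^14, r^15, r^16, r^17, r^18}, so |H| = 19.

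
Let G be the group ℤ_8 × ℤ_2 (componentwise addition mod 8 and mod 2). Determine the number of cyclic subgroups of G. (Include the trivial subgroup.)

Each element a generates a cyclic subgroup ⟨a⟩; distinct elements may generate the same one (a cyclic group of order d has φ(d) generators).
Cyclic subgroups by order — order 1: 1; order 2: 3; order 4: 2; order 8: 2.
Total: 8.

8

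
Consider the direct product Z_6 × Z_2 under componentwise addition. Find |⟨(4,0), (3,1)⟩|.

6

|⟨(4,0)⟩| = 3 and |⟨(3,1)⟩| = 2, so |H| is a multiple of lcm(3, 2) = 6 and divides |G| = 12.
Closing under the operation: H = {(0,0), (1,1), (2,0), (3,1), (4,0), (5,1)}, so |H| = 6.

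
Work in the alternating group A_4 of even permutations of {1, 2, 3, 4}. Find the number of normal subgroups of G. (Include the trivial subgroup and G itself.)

3

G has 10 subgroups. Checking conjugation-invariance by order — order 1: 1/1 normal; order 2: 0/3 normal; order 3: 0/4 normal; order 4: 1/1 normal; order 12: 1/1 normal.
Total normal subgroups: 3.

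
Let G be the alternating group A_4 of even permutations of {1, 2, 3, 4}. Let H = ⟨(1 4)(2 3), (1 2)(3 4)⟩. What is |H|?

4

|⟨(1 4)(2 3)⟩| = 2 and |⟨(1 2)(3 4)⟩| = 2, so |H| is a multiple of lcm(2, 2) = 2 and divides |G| = 12.
Closing under the operation: H = {e, (1 2)(3 4), (1 3)(2 4), (1 4)(2 3)}, so |H| = 4.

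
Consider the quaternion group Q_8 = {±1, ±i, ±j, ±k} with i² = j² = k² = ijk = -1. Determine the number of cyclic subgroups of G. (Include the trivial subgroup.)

Group the elements of G by the cyclic subgroup they generate; each cyclic subgroup of order d accounts for φ(d) elements.
Cyclic subgroups by order — order 1: 1; order 2: 1; order 4: 3.
Total: 5.

5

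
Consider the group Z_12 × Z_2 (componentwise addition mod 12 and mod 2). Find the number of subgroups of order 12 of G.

3

|G| = 24 and 12 | 24, so subgroups of order 12 are possible by Lagrange.
The subgroups of order 12 are: {(0,0), (0,1), (2,0), (2,1), (4,0), (4,1), (6,0), (6,1), (8,0), (8,1), (10,0), (10,1)}; {(0,0), (1,0), (2,0), (3,0), (4,0), (5,0), (6,0), (7,0), (8,0), (9,0), (10,0), (11,0)}; {(0,0), (1,1), (2,0), (3,1), (4,0), (5,1), (6,0), (7,1), (8,0), (9,1), (10,0), (11,1)}.
So G has 3 subgroups of order 12.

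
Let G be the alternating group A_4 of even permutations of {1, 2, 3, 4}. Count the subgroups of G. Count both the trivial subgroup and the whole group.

|G| = 12, so by Lagrange every subgroup order divides 12. Divisors: 1, 2, 3, 4, 6, 12.
Subgroups by order — order 1: 1; order 2: 3; order 3: 4; order 4: 1; order 6: 0; order 12: 1.
Total: 1 + 3 + 4 + 1 + 0 + 1 = 10.

10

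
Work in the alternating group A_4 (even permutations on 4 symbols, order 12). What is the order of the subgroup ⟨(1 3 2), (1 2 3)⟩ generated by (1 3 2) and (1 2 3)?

3

|⟨(1 3 2)⟩| = 3 and |⟨(1 2 3)⟩| = 3, so |H| is a multiple of lcm(3, 3) = 3 and divides |G| = 12.
Closing under the operation: H = {e, (1 2 3), (1 3 2)}, so |H| = 3.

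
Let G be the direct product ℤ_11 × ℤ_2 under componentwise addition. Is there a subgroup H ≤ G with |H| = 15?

No

15 does not divide |G| = 22, so by Lagrange no subgroup of order 15 exists.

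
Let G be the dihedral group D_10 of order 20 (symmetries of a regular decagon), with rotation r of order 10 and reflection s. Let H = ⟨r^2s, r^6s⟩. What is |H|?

10

|⟨r^2s⟩| = 2 and |⟨r^6s⟩| = 2, so |H| is a multiple of lcm(2, 2) = 2 and divides |G| = 20.
Closing under the operation: H = {e, r^2, r^4, r^6, r^8, s, r^2s, r^4s, r^6s, r^8s}, so |H| = 10.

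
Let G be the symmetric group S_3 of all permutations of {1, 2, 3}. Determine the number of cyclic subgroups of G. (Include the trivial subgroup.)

5

Group the elements of G by the cyclic subgroup they generate; each cyclic subgroup of order d accounts for φ(d) elements.
Cyclic subgroups by order — order 1: 1; order 2: 3; order 3: 1.
Total: 5.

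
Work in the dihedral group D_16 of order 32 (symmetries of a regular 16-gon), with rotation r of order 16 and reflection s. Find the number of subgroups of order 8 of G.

|G| = 32 and 8 | 32, so subgroups of order 8 are possible by Lagrange.
The subgroups of order 8 are: {e, r^2, r^4, r^6, r^8, r^10, r^12, r^14}; {e, r^4, r^8, r^12, r^2s, r^6s, r^10s, r^14s}; {e, r^4, r^8, r^12, r^3s, r^7s, r^11s, r^15s}; {e, r^4, r^8, r^12, s, r^4s, r^8s, r^12s}; … (5 in all).
So G has 5 subgroups of order 8.

5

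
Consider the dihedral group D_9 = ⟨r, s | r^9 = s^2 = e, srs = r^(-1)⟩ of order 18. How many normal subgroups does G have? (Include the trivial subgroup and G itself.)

4

G has 16 subgroups. Checking conjugation-invariance by order — order 1: 1/1 normal; order 2: 0/9 normal; order 3: 1/1 normal; order 6: 0/3 normal; order 9: 1/1 normal; order 18: 1/1 normal.
Total normal subgroups: 4.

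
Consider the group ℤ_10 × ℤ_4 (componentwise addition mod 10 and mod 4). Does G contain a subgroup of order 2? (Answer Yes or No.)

Yes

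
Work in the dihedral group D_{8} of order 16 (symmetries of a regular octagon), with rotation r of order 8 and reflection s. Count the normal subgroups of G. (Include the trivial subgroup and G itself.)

G has 19 subgroups. Checking conjugation-invariance by order — order 1: 1/1 normal; order 2: 1/9 normal; order 4: 1/5 normal; order 8: 3/3 normal; order 16: 1/1 normal.
Total normal subgroups: 7.

7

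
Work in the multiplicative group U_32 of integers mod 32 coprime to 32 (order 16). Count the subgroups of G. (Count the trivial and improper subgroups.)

11

|G| = 16, so by Lagrange every subgroup order divides 16. Divisors: 1, 2, 4, 8, 16.
Subgroups by order — order 1: 1; order 2: 3; order 4: 3; order 8: 3; order 16: 1.
Total: 1 + 3 + 3 + 3 + 1 = 11.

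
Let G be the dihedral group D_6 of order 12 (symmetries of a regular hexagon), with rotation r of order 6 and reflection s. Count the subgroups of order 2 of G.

7

|G| = 12 and 2 | 12, so subgroups of order 2 are possible by Lagrange.
The subgroups of order 2 are: {e, r^2s}; {e, r^3}; {e, r^3s}; {e, r^4s}; … (7 in all).
So G has 7 subgroups of order 2.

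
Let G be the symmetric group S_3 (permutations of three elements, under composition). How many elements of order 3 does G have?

2

The elements of order 3 are: (1 2 3), (1 3 2).
That's 2.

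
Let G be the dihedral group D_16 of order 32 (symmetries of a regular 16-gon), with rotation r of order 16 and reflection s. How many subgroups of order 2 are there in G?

|G| = 32 and 2 | 32, so subgroups of order 2 are possible by Lagrange.
The subgroups of order 2 are: {e, r^10s}; {e, r^11s}; {e, r^12s}; {e, r^13s}; … (17 in all).
So G has 17 subgroups of order 2.

17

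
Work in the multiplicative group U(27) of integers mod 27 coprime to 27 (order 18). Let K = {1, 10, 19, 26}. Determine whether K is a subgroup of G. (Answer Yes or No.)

|K| = 4 does not divide |G| = 18, so by Lagrange K is not a subgroup.

No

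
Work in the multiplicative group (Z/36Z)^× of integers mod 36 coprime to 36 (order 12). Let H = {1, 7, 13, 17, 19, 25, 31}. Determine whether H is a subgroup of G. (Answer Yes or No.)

|H| = 7 does not divide |G| = 12, so by Lagrange H is not a subgroup.

No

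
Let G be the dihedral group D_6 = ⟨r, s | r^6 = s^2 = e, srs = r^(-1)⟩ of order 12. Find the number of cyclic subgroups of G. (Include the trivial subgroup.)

10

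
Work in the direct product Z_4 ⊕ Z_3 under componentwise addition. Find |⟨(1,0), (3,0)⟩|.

|⟨(1,0)⟩| = 4 and |⟨(3,0)⟩| = 4, so |H| is a multiple of lcm(4, 4) = 4 and divides |G| = 12.
Closing under the operation: H = {(0,0), (1,0), (2,0), (3,0)}, so |H| = 4.

4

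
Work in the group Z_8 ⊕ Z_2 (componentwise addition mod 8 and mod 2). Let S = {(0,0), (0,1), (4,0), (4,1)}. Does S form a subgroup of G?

Yes

|S| = 4 divides |G| = 16, consistent with Lagrange.
S contains the identity, every element's inverse is in S, and S is closed under +: it is a subgroup.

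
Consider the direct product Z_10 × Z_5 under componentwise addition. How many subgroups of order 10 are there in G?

6

|G| = 50 and 10 | 50, so subgroups of order 10 are possible by Lagrange.
The subgroups of order 10 are: {(0,0), (0,1), (0,2), (0,3), (0,4), (5,0), (5,1), (5,2), (5,3), (5,4)}; {(0,0), (1,0), (2,0), (3,0), (4,0), (5,0), (6,0), (7,0), (8,0), (9,0)}; {(0,0), (1,1), (2,2), (3,3), (4,4), (5,0), (6,1), (7,2), (8,3), (9,4)}; {(0,0), (1,2), (2,4), (3,1), (4,3), (5,0), (6,2), (7,4), (8,1), (9,3)}; … (6 in all).
So G has 6 subgroups of order 10.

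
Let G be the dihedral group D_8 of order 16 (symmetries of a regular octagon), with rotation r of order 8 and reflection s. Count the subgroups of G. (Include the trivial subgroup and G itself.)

19

|G| = 16, so by Lagrange every subgroup order divides 16. Divisors: 1, 2, 4, 8, 16.
Subgroups by order — order 1: 1; order 2: 9; order 4: 5; order 8: 3; order 16: 1.
Total: 1 + 9 + 5 + 3 + 1 = 19.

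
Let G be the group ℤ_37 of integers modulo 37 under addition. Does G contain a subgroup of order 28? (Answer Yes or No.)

28 does not divide |G| = 37, so by Lagrange no subgroup of order 28 exists.

No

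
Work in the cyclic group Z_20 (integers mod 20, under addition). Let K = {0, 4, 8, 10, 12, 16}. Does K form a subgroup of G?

No

|K| = 6 does not divide |G| = 20, so by Lagrange K is not a subgroup.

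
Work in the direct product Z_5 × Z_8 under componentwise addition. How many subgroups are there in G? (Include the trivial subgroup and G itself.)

8

|G| = 40, so by Lagrange every subgroup order divides 40. Divisors: 1, 2, 4, 5, 8, 10, 20, 40.
Subgroups by order — order 1: 1; order 2: 1; order 4: 1; order 5: 1; order 8: 1; order 10: 1; order 20: 1; order 40: 1.
Total: 1 + 1 + 1 + 1 + 1 + 1 + 1 + 1 = 8.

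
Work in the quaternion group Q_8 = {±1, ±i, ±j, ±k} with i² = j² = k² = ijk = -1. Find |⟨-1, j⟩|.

4

|⟨-1⟩| = 2 and |⟨j⟩| = 4, so |H| is a multiple of lcm(2, 4) = 4 and divides |G| = 8.
Closing under the operation: H = {1, -1, j, -j}, so |H| = 4.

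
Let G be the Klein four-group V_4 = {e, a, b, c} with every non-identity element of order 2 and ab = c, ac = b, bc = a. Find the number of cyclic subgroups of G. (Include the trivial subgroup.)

Group the elements of G by the cyclic subgroup they generate; each cyclic subgroup of order d accounts for φ(d) elements.
Cyclic subgroups by order — order 1: 1; order 2: 3.
Total: 4.

4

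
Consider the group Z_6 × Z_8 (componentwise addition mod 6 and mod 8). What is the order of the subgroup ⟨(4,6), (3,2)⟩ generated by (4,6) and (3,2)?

24

|⟨(4,6)⟩| = 12 and |⟨(3,2)⟩| = 4, so |H| is a multiple of lcm(12, 4) = 12 and divides |G| = 48.
Closing under the operation: H = {(0,0), (0,2), (0,4), (0,6), (1,0), (1,2), (1,4), (1,6), (2,0), (2,2), (2,4), (2,6), (3,0), (3,2), (3,4), (3,6), (4,0), (4,2), (4,4), (4,6), (5,0), (5,2), (5,4), (5,6)}, so |H| = 24.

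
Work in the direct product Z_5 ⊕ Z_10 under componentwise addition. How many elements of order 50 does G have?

An element (a,b) has order lcm(ord(a), ord(b)); count pairs with lcm equal to 50.
Enumerating gives 0 such elements.

0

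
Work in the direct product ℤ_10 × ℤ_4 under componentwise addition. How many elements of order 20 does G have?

16

An element (a,b) has order lcm(ord(a), ord(b)); count pairs with lcm equal to 20.
Enumerating gives 16 such elements.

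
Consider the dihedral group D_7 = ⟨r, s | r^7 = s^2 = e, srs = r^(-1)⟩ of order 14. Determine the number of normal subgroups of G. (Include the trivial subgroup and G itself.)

3

G has 10 subgroups. Checking conjugation-invariance by order — order 1: 1/1 normal; order 2: 0/7 normal; order 7: 1/1 normal; order 14: 1/1 normal.
Total normal subgroups: 3.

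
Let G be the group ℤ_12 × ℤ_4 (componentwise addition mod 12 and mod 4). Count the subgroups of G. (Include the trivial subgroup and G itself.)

|G| = 48, so by Lagrange every subgroup order divides 48. Divisors: 1, 2, 3, 4, 6, 8, 12, 16, 24, 48.
Subgroups by order — order 1: 1; order 2: 3; order 3: 1; order 4: 7; order 6: 3; order 8: 3; order 12: 7; order 16: 1; order 24: 3; order 48: 1.
Total: 1 + 3 + 1 + 7 + 3 + 3 + 7 + 1 + 3 + 1 = 30.

30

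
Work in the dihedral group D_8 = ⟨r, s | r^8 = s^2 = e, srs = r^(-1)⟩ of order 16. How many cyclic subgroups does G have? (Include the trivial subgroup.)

A cyclic subgroup of order d is generated by each of its φ(d) elements of order d, so the cyclic subgroups of order d number (#elements of order d)/φ(d).
Cyclic subgroups by order — order 1: 1; order 2: 9; order 4: 1; order 8: 1.
Total: 12.

12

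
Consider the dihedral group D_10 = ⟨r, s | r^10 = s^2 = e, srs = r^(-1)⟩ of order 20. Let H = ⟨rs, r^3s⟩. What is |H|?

10

|⟨rs⟩| = 2 and |⟨r^3s⟩| = 2, so |H| is a multiple of lcm(2, 2) = 2 and divides |G| = 20.
Closing under the operation: H = {e, r^2, r^4, r^6, r^8, rs, r^3s, r^5s, r^7s, r^9s}, so |H| = 10.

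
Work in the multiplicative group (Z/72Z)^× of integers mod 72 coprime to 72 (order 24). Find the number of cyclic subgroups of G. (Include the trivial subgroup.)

16

Each element a generates a cyclic subgroup ⟨a⟩; distinct elements may generate the same one (a cyclic group of order d has φ(d) generators).
Cyclic subgroups by order — order 1: 1; order 2: 7; order 3: 1; order 6: 7.
Total: 16.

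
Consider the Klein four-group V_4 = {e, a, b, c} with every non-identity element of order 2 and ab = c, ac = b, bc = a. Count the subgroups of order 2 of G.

|G| = 4 and 2 | 4, so subgroups of order 2 are possible by Lagrange.
The subgroups of order 2 are: {e, a}; {e, b}; {e, c}.
So G has 3 subgroups of order 2.

3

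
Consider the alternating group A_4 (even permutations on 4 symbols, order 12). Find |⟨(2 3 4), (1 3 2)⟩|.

|⟨(2 3 4)⟩| = 3 and |⟨(1 3 2)⟩| = 3, so |H| is a multiple of lcm(3, 3) = 3 and divides |G| = 12.
Closing {(2 3 4), (1 3 2)} under the group operation gives all of G, so |H| = 12.

12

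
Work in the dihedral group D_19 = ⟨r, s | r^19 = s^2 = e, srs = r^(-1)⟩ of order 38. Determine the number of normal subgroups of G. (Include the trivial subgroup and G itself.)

3

G has 22 subgroups. Checking conjugation-invariance by order — order 1: 1/1 normal; order 2: 0/19 normal; order 19: 1/1 normal; order 38: 1/1 normal.
Total normal subgroups: 3.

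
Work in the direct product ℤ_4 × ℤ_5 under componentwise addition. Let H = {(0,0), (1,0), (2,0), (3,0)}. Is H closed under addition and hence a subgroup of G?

|H| = 4 divides |G| = 20, consistent with Lagrange.
H contains the identity, every element's inverse is in H, and H is closed under +: it is a subgroup.
In fact H = ⟨(1,0)⟩.

Yes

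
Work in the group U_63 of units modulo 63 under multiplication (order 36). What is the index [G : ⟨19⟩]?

6

|⟨19⟩| = 6 and |G| = 36.
By Lagrange, [G : H] = |G|/|H| = 36/6 = 6.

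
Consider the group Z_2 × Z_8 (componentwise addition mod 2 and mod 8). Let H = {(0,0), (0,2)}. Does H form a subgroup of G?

(0,2) ∈ H but its inverse (0,6) ∉ H, so H is not a subgroup.

No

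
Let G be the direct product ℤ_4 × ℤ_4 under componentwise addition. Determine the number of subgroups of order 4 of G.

7

|G| = 16 and 4 | 16, so subgroups of order 4 are possible by Lagrange.
The subgroups of order 4 are: {(0,0), (0,1), (0,2), (0,3)}; {(0,0), (0,2), (2,0), (2,2)}; {(0,0), (0,2), (2,1), (2,3)}; {(0,0), (1,0), (2,0), (3,0)}; … (7 in all).
So G has 7 subgroups of order 4.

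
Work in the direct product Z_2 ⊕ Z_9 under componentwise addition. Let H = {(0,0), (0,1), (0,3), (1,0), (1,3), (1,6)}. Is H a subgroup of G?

No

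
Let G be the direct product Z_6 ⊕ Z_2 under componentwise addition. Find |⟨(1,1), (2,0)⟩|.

|⟨(1,1)⟩| = 6 and |⟨(2,0)⟩| = 3, so |H| is a multiple of lcm(6, 3) = 6 and divides |G| = 12.
Closing under the operation: H = {(0,0), (1,1), (2,0), (3,1), (4,0), (5,1)}, so |H| = 6.

6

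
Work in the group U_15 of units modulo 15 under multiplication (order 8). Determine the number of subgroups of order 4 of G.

|G| = 8 and 4 | 8, so subgroups of order 4 are possible by Lagrange.
The subgroups of order 4 are: {1, 4, 11, 14}; {1, 4, 7, 13}; {1, 2, 4, 8}.
So G has 3 subgroups of order 4.

3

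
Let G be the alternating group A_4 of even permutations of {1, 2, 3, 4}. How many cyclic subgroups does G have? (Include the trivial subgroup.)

8

A cyclic subgroup of order d is generated by each of its φ(d) elements of order d, so the cyclic subgroups of order d number (#elements of order d)/φ(d).
Cyclic subgroups by order — order 1: 1; order 2: 3; order 3: 4.
Total: 8.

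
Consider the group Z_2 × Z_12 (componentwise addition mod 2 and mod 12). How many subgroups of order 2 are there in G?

3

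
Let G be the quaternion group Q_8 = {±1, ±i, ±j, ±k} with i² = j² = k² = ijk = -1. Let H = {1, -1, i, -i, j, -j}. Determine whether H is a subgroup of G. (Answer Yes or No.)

No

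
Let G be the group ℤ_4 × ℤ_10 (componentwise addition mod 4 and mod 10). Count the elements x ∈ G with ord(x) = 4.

An element (a,b) has order lcm(ord(a), ord(b)); count pairs with lcm equal to 4.
Enumerating gives 4 such elements.

4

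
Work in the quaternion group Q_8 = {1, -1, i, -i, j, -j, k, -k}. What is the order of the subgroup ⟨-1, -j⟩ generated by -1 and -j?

|⟨-1⟩| = 2 and |⟨-j⟩| = 4, so |H| is a multiple of lcm(2, 4) = 4 and divides |G| = 8.
Closing under the operation: H = {1, -1, j, -j}, so |H| = 4.

4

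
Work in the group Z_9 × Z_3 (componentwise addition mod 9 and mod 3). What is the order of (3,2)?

3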